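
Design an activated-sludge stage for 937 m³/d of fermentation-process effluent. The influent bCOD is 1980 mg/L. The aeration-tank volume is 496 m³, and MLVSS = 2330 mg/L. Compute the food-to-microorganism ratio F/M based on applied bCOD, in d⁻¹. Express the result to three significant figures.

F/M ≈ 1.61 d⁻¹

F/M = applied load / biomass = Q·S₀/(V·X) = 937 × 1980 / (496.0 × 2330) = 1.605 d⁻¹.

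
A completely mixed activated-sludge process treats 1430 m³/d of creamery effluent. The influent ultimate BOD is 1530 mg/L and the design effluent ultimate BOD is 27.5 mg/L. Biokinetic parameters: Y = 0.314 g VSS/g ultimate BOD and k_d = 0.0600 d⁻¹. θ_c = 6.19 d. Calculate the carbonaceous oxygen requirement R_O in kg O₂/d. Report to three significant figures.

R_O ≈ 1450 kg O₂/d

Correct the yield for decay: Y_obs = Y/(1 + k_d θ_c) = 0.314 / (1 + 0.0600 × 6.19) = 0.314 / 1.371 = 0.2290.
Mass of ultimate BOD removed per day: Q(S₀ − S) = 1430 × 1502 g/m³ = 2149 kg/d.
P_X = Y_obs·Q·(S₀ − S) = 0.2290 × 2149 = 491.9 kg VSS/d.
R_O = Q·ΔS − 1.42 P_X = 2149 − 698.6 = 1450 kg O₂/d.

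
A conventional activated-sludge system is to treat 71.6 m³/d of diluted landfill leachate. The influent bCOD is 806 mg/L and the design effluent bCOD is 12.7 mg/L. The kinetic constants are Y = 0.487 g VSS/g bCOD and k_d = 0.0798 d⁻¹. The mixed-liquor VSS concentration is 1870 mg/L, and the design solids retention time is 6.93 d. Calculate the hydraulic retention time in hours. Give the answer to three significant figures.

Rearranging the biomass balance for a CMAS with decay, V = Y·Q·ΔS·θ_c / [X·(1+k_d θ_c)] = 0.487 × 71.6 × (806 − 12.7) × 6.93 / [1870 × (1 + 0.0798 × 6.93)] = 1.92×10^5 / 2904 = 66.01 m³.
Hydraulic retention time τ = V/Q = 66.01 / 71.6 = 0.9219 d = 22.13 h.

τ ≈ 22.1 h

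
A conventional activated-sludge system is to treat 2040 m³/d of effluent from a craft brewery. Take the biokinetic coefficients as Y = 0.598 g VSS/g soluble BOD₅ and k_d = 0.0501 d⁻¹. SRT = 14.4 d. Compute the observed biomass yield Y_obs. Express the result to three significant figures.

Y_obs ≈ 0.347 g VSS/g soluble BOD₅

Y_obs = Y / (1 + k_d θ_c) = 0.598 / (1 + 0.0501 × 14.4) = 0.598 / 1.721 = 0.3474.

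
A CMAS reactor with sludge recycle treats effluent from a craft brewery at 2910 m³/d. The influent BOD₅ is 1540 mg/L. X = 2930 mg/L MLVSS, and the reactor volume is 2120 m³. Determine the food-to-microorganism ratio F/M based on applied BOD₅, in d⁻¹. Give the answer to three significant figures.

F/M ≈ 0.721 d⁻¹

F/M = applied load / biomass = Q·S₀/(V·X) = 2910 × 1540 / (2120 × 2930) = 0.7215 d⁻¹.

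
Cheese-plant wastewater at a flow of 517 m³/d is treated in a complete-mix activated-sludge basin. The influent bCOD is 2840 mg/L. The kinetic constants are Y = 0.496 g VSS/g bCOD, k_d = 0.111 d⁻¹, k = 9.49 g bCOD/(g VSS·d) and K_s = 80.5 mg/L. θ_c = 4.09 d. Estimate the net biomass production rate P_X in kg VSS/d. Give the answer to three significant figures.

From the Monod/SRT balance for a CMAS, S = K_s·(1+k_d θ_c)/[θ_c·(Y k − k_d) − 1] = 80.5 × (1 + 0.111 × 4.09) / [4.09 × (0.496 × 9.49 − 0.111) − 1] = 117.0 / 17.80 = 6.576 mg/L.
Observed yield with endogenous decay: Y_obs = Y / (1 + k_d·θ_c) = 0.496 / (1 + 0.111 × 4.09) = 0.496 / 1.454 = 0.3411 g VSS/g bCOD.
Q·(S₀ − S) = 517 × (2840 − 6.58) × 10⁻³ = 1465 kg/d removed.
So the net sludge growth is P_X = 0.3411 × 1465 = 499.7 kg VSS/d.

P_X ≈ 500 kg VSS/d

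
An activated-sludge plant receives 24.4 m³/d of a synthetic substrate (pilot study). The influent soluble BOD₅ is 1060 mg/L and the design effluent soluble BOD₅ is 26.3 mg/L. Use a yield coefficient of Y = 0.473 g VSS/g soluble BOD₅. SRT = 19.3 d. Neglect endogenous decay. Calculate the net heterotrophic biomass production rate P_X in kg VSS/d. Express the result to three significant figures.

No decay correction is needed, so Y_obs = Y = 0.473.
Substrate removed = Q·(S₀ − S) = 24.4 m³/d × (1060 − 26.3) g/m³ = 2.52×10^4 g/d = 25.22 kg/d.
P_X = Y_obs · Q(S₀ − S) = 0.4730 × 25.22 = 11.93 kg VSS/d.

P_X ≈ 11.9 kg VSS/d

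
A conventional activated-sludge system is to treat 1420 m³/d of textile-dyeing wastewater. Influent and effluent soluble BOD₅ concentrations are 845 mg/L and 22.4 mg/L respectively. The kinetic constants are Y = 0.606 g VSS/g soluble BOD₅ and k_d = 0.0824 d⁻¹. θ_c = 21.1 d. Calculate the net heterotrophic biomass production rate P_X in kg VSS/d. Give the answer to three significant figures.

The observed yield is Y_obs = Y/(1 + k_d·θ_c) = 0.606 / (1 + 0.0824 × 21.1) = 0.606 / 2.739 = 0.2213 g VSS per g soluble BOD₅ removed.
Mass of soluble BOD₅ removed per day: Q(S₀ − S) = 1420 × 822.6 g/m³ = 1168 kg/d.
Net biomass production P_X = Y_obs × Q·(S₀ − S) = 0.2213 × 1168 = 258.5 kg VSS/d.

P_X ≈ 258 kg VSS/d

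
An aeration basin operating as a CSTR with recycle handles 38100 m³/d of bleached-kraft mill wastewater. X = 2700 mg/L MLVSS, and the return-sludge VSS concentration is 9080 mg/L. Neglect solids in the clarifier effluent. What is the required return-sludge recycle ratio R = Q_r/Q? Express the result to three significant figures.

R ≈ 0.423

Solids balance on the clarifier gives (1+R)X = R·X_r, so R = X/(X_r − X) = 2700 / (9080 − 2700) = 0.4232.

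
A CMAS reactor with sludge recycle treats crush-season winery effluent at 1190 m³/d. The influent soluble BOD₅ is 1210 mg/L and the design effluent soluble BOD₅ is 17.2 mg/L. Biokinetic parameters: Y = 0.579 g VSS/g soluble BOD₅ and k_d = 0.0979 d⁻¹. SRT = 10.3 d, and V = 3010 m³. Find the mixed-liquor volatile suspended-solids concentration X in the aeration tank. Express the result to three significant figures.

From V·X·(1 + k_d·θ_c) = Y·Q·(S₀ − S)·θ_c: X = 0.579 × 1190 × (1210 − 17.2) × 10.3 / [3010 × (1 + 0.0979 × 10.3)] = 1400 mg/L.

X ≈ 1400 mg/L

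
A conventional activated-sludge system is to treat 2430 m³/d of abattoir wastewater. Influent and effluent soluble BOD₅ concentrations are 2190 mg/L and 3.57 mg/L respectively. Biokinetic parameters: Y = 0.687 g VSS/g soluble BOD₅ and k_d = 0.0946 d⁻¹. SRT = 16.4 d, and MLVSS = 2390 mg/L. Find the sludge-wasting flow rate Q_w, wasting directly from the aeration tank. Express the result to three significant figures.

Steady-state biomass mass balance: V·X·(1 + k_d·θ_c) = Y·Q·(S₀ − S)·θ_c, so V = 0.687 × 2430 × (2190 − 3.57) × 16.4 / [2390 × (1 + 0.0946 × 16.4)] = 5.99×10^7 / 6098 = 9817 m³.
With mixed-liquor wasting, θ_c = V/Q_w, so Q_w = V/θ_c = 9817/16.4 = 598.6 m³/d.

Q_w ≈ 599 m³/d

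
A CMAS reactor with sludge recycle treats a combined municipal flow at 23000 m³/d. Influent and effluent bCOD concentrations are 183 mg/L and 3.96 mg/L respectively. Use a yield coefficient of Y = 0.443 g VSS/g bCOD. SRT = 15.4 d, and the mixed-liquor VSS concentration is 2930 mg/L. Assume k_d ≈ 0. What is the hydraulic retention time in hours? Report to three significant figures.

τ ≈ 10.0 h

Biomass mass balance (decay neglected): V·X = Y·Q·(S₀ − S)·θ_c, so V = 0.443 × 23000 × (183 − 3.96) × 15.4 / 2930 = 9588 m³.
HRT = V/Q = 9588 m³ / 23000 m³·d⁻¹ = 0.4169 d × 24 = 10.01 h.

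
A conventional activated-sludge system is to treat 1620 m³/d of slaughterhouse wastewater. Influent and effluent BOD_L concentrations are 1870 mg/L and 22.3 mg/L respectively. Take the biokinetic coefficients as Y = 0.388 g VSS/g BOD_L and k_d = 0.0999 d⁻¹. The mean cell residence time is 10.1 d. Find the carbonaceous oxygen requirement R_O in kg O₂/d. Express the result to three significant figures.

R_O ≈ 2170 kg O₂/d

Y_obs = Y / (1 + k_d θ_c) = 0.388 / (1 + 0.0999 × 10.1) = 0.388 / 2.009 = 0.1931.
Mass of BOD_L removed per day: Q(S₀ − S) = 1620 × 1848 g/m³ = 2993 kg/d.
Biomass synthesised: P_X = Y_obs × 2993 = 578.1 kg VSS/d.
R_O = Q·ΔS − 1.42 P_X = 2993 − 820.9 = 2172 kg O₂/d.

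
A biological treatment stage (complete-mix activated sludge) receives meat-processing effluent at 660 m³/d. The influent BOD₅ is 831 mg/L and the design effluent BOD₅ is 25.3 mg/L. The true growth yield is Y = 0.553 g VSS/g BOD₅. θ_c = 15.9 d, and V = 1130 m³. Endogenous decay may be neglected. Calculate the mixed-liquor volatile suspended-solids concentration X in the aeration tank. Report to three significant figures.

X ≈ 4140 mg/L

Without decay, X = Y Q (S₀−S) θ_c / V = 0.553 × 660 × (831 − 25.3) × 15.9 / 1130 = 4138 mg/L.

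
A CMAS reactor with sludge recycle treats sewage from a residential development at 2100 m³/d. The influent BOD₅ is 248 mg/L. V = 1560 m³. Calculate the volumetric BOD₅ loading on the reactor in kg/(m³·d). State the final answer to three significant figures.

L_v ≈ 0.334 kg BOD₅/(m³·d)

Volumetric loading L_v = Q·S₀ / V = 2100 × 248 g/m³ / 1560 m³ = 333.8 g/(m³·d) = 0.3338 kg BOD₅/(m³·d).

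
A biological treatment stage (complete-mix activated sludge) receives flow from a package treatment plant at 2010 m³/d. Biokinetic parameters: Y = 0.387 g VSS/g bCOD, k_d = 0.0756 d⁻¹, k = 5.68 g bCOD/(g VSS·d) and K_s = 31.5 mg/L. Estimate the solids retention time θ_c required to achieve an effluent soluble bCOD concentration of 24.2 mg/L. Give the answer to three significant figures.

Specific growth rate at S = 24.2 mg/L: μ = YkS/(K_s+S) = 0.387·5.68·24.2/(31.5+24.2) = 0.9550 d⁻¹.
1/θ_c = 0.9550 − 0.0756 = 0.8794 d⁻¹, so θ_c = 1.137 d.

θ_c ≈ 1.14 d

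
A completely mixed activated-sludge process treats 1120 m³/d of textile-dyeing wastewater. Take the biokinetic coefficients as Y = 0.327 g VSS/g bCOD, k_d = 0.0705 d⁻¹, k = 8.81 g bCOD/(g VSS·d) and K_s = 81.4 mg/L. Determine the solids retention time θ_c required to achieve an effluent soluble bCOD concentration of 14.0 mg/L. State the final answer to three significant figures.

θ_c ≈ 2.84 d

From 1/θ_c = Y·k·S/(K_s + S) − k_d: Y·k·S/(K_s+S) = 0.327 × 8.81 × 14.0 / (81.4 + 14.0) = 0.4228 d⁻¹.
Then 1/θ_c = μ − k_d = 0.4228 − 0.0705 = 0.3523 d⁻¹, giving θ_c = 2.839 d.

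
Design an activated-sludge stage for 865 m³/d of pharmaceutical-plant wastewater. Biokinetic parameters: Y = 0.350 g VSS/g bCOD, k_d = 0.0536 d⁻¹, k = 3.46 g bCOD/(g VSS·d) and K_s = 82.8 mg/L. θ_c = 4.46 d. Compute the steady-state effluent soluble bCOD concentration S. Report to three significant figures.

Effluent substrate depends only on kinetics and SRT: S = K_s(1 + k_d θ_c) / [θ_c(Yk − k_d) − 1] = 82.8 × (1 + 0.0536 × 4.46) / [4.46 × (0.350 × 3.46 − 0.0536) − 1] = 102.6 / 4.162 = 24.65 mg/L.

S ≈ 24.7 mg/L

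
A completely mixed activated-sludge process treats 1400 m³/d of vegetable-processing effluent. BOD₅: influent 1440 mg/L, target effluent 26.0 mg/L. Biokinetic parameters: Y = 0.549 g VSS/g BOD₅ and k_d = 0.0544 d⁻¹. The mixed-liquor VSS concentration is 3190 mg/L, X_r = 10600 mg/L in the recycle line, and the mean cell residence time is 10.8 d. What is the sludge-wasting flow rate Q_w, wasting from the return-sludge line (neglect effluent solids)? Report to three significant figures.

Q_w ≈ 64.6 m³/d

Steady-state biomass mass balance: V·X·(1 + k_d·θ_c) = Y·Q·(S₀ − S)·θ_c, so V = 0.549 × 1400 × (1440 − 26.0) × 10.8 / [3190 × (1 + 0.0544 × 10.8)] = 1.17×10^7 / 5064 = 2318 m³.
Wasting from the return line (neglecting effluent solids): Q_w = V·X / (θ_c·X_r) = 2318 × 3190 / (10.8 × 10600) = 64.58 m³/d.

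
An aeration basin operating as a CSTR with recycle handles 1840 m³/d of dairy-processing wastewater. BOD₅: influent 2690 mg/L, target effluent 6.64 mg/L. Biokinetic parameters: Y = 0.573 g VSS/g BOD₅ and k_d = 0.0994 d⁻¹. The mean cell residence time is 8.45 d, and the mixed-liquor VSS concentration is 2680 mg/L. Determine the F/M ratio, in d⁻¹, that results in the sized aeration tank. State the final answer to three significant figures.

F/M ≈ 0.381 d⁻¹

From the SRT design equation V = Y Q (S₀−S) θ_c / [X (1 + k_d θ_c)] = 0.573 × 1840 × (2690 − 6.64) × 8.45 / [2680 × (1 + 0.0994 × 8.45)] = 2.39×10^7 / 4931 = 4848 m³.
F/M = Q·S₀ / (V·X) = 1840 × 2690 / (4848 × 2680) = 0.3809 g BOD₅·(g VSS·d)⁻¹.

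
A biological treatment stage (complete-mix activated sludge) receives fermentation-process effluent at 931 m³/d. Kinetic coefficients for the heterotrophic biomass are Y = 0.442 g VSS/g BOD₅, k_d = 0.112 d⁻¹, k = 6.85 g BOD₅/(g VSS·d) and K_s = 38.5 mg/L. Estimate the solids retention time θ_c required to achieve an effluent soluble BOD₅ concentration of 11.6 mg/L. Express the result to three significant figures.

At the target effluent, Y k S/(K_s+S) = 0.442×6.85×11.6/50.10 = 0.7010 d⁻¹.
1/θ_c = 0.7010 − 0.112 = 0.5890 d⁻¹, so θ_c = 1.698 d.

θ_c ≈ 1.70 d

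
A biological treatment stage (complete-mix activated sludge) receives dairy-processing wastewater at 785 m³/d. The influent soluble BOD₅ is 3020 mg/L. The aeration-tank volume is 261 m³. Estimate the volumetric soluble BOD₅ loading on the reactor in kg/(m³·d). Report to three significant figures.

Volumetric loading L_v = Q·S₀ / V = 785 × 3020 g/m³ / 261.0 m³ = 9083 g/(m³·d) = 9.083 kg soluble BOD₅/(m³·d).

L_v ≈ 9.08 kg soluble BOD₅/(m³·d)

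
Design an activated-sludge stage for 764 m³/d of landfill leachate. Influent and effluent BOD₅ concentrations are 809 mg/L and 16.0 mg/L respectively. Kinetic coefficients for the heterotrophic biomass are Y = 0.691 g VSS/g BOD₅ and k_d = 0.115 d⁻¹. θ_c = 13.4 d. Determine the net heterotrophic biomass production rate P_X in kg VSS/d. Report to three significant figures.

P_X ≈ 165 kg VSS/d

Y_obs = Y / (1 + k_d θ_c) = 0.691 / (1 + 0.115 × 13.4) = 0.691 / 2.541 = 0.2719.
Substrate removed = Q·(S₀ − S) = 764 m³/d × (809 − 16.0) g/m³ = 6.06×10^5 g/d = 605.9 kg/d.
Biomass produced: P_X = Y_obs·Q·ΔS = 0.2719 × 605.9 ≈ 164.8 kg VSS/d.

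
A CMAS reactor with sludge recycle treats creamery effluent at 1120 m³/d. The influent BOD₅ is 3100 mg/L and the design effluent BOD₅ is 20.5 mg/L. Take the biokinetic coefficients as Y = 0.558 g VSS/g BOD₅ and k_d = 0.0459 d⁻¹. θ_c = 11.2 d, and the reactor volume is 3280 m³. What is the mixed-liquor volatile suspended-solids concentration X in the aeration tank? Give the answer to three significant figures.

X = Y·Q·ΔS·θ_c / [V·(1 + k_d θ_c)] = 0.558 × 1120 × (3100 − 20.5) × 11.2 / [3280 × (1 + 0.0459 × 11.2)] = 4340 mg/L.

X ≈ 4340 mg/L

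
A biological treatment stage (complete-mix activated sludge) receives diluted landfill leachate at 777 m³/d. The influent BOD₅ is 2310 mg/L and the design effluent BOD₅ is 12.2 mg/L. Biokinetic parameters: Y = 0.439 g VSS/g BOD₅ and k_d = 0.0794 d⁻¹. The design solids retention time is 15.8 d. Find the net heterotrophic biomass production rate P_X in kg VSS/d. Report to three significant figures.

P_X ≈ 348 kg VSS/d

Observed yield with endogenous decay: Y_obs = Y / (1 + k_d·θ_c) = 0.439 / (1 + 0.0794 × 15.8) = 0.439 / 2.255 = 0.1947 g VSS/g BOD₅.
Q·(S₀ − S) = 777 × (2310 − 12.2) × 10⁻³ = 1785 kg/d removed.
Net biomass production P_X = Y_obs × Q·(S₀ − S) = 0.1947 × 1785 = 347.7 kg VSS/d.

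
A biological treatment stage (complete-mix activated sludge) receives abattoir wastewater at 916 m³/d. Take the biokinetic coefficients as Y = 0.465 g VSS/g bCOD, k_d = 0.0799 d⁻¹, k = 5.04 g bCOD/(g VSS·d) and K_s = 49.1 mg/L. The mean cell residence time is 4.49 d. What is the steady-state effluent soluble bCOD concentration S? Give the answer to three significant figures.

S ≈ 7.28 mg/L

Effluent substrate depends only on kinetics and SRT: S = K_s(1 + k_d θ_c) / [θ_c(Yk − k_d) − 1] = 49.1 × (1 + 0.0799 × 4.49) / [4.49 × (0.465 × 5.04 − 0.0799) − 1] = 66.71 / 9.164 = 7.280 mg/L.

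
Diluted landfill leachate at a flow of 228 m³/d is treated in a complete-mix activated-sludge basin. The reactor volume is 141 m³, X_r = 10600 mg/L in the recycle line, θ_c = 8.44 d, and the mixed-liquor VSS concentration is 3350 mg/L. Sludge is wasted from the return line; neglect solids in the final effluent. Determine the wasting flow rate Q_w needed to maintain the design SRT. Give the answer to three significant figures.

Q_w ≈ 5.28 m³/d

Q_w = (V·X)/(θ_c X_r) = 141.0 × 3350 / (8.44 × 10600) = 5.280 m³/d.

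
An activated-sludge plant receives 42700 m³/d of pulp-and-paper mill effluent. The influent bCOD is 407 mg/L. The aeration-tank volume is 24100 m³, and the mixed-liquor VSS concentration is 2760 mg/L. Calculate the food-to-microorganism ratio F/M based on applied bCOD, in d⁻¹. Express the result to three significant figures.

F/M ≈ 0.261 d⁻¹

F/M = applied load / biomass = Q·S₀/(V·X) = 42700 × 407 / (24100 × 2760) = 0.2613 d⁻¹.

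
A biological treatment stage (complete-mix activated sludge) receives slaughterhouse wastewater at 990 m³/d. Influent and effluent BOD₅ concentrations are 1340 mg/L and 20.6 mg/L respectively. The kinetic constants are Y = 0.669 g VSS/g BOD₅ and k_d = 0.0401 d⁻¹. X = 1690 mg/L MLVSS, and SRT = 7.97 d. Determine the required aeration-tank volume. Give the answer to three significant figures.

Steady-state biomass mass balance: V·X·(1 + k_d·θ_c) = Y·Q·(S₀ − S)·θ_c, so V = 0.669 × 990 × (1340 − 20.6) × 7.97 / [1690 × (1 + 0.0401 × 7.97)] = 6.96×10^6 / 2230 = 3123 m³.

V ≈ 3120 m³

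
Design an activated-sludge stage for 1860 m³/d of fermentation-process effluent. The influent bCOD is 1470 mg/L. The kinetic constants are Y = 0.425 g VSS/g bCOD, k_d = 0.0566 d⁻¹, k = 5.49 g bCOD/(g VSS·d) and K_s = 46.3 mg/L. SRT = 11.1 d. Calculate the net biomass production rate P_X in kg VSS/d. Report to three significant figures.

P_X ≈ 712 kg VSS/d

Effluent substrate depends only on kinetics and SRT: S = K_s(1 + k_d θ_c) / [θ_c(Yk − k_d) − 1] = 46.3 × (1 + 0.0566 × 11.1) / [11.1 × (0.425 × 5.49 − 0.0566) − 1] = 75.39 / 24.27 = 3.106 mg/L.
Correct the yield for decay: Y_obs = Y/(1 + k_d θ_c) = 0.425 / (1 + 0.0566 × 11.1) = 0.425 / 1.628 = 0.2610.
Q·(S₀ − S) = 1860 × (1470 − 3.11) × 10⁻³ = 2728 kg/d removed.
P_X = Y_obs · Q(S₀ − S) = 0.2610 × 2728 = 712.2 kg VSS/d.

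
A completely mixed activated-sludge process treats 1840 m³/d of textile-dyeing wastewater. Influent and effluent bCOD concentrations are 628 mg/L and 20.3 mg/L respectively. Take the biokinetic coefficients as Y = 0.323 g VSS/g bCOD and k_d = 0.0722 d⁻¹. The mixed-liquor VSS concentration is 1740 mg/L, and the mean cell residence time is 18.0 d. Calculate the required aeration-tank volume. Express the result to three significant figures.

Steady-state biomass mass balance: V·X·(1 + k_d·θ_c) = Y·Q·(S₀ − S)·θ_c, so V = 0.323 × 1840 × (628 − 20.3) × 18.0 / [1740 × (1 + 0.0722 × 18.0)] = 6.5×10^6 / 4001 = 1625 m³.

V ≈ 1620 m³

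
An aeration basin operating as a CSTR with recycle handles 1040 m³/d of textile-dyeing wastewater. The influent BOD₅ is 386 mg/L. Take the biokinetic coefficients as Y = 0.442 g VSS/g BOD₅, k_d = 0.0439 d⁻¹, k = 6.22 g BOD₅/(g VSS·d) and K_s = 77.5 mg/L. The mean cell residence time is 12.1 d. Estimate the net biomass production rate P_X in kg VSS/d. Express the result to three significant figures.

Effluent substrate depends only on kinetics and SRT: S = K_s(1 + k_d θ_c) / [θ_c(Yk − k_d) − 1] = 77.5 × (1 + 0.0439 × 12.1) / [12.1 × (0.442 × 6.22 − 0.0439) − 1] = 118.7 / 31.73 = 3.739 mg/L.
Y_obs = Y / (1 + k_d θ_c) = 0.442 / (1 + 0.0439 × 12.1) = 0.442 / 1.531 = 0.2887.
Substrate removed = Q·(S₀ − S) = 1040 m³/d × (386 − 3.74) g/m³ = 3.98×10^5 g/d = 397.6 kg/d.
Net biomass production P_X = Y_obs × Q·(S₀ − S) = 0.2887 × 397.6 = 114.8 kg VSS/d.

P_X ≈ 115 kg VSS/d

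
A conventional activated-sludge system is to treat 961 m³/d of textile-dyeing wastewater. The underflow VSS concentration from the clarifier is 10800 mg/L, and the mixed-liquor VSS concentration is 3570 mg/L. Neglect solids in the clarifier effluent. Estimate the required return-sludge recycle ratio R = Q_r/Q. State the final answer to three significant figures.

R ≈ 0.494

Mass balance around the secondary clarifier (neglecting effluent solids): R = X / (X_r − X) = 3570 / (10800 − 3570) = 0.4938.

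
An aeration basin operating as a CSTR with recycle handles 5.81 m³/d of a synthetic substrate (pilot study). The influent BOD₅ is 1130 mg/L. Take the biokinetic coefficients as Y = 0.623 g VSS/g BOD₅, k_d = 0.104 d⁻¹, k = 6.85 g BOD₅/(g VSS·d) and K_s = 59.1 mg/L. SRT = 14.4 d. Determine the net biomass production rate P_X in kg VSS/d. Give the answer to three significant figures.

For a completely mixed reactor with recycle the Lawrence–McCarty relation gives S = K_s·(1 + k_d·θ_c) / [θ_c·(Y·k − k_d) − 1] = 59.1 × (1 + 0.104 × 14.4) / [14.4 × (0.623 × 6.85 − 0.104) − 1] = 147.6 / 58.96 = 2.504 mg/L.
Y_obs = Y / (1 + k_d θ_c) = 0.623 / (1 + 0.104 × 14.4) = 0.623 / 2.498 = 0.2494.
Mass of BOD₅ removed per day: Q(S₀ − S) = 5.81 × 1128 g/m³ = 6.551 kg/d.
Biomass produced: P_X = Y_obs·Q·ΔS = 0.2494 × 6.551 ≈ 1.634 kg VSS/d.

P_X ≈ 1.63 kg VSS/d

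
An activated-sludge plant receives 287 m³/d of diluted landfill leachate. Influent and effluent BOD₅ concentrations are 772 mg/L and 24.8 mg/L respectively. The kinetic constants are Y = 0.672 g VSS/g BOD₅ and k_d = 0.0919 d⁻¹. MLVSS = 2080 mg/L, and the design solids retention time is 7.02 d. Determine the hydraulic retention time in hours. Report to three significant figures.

Rearranging the biomass balance for a CMAS with decay, V = Y·Q·ΔS·θ_c / [X·(1+k_d θ_c)] = 0.672 × 287 × (772 − 24.8) × 7.02 / [2080 × (1 + 0.0919 × 7.02)] = 1.01×10^6 / 3422 = 295.6 m³.
HRT = V/Q = 295.6 m³ / 287 m³·d⁻¹ = 1.030 d × 24 = 24.72 h.

τ ≈ 24.7 h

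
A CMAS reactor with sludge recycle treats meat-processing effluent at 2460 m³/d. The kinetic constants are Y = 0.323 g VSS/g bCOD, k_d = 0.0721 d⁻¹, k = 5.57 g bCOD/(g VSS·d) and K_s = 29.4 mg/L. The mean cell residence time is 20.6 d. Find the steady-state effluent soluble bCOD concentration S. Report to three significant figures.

S ≈ 2.11 mg/L

Effluent substrate depends only on kinetics and SRT: S = K_s(1 + k_d θ_c) / [θ_c(Yk − k_d) − 1] = 29.4 × (1 + 0.0721 × 20.6) / [20.6 × (0.323 × 5.57 − 0.0721) − 1] = 73.07 / 34.58 = 2.113 mg/L.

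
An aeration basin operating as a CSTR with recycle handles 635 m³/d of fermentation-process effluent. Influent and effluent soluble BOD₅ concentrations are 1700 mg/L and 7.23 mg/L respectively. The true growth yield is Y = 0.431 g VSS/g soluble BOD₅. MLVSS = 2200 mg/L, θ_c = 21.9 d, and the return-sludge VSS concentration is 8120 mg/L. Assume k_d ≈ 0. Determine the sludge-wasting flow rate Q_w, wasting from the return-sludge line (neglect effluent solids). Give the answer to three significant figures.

Q_w ≈ 57.1 m³/d

With k_d = 0 the design equation reduces to V = Y Q (S₀−S) θ_c / X = 0.431 × 635 × (1700 − 7.23) × 21.9 / 2200 = 4612 m³.
Q_w = (V·X)/(θ_c X_r) = 4612 × 2200 / (21.9 × 8120) = 57.05 m³/d.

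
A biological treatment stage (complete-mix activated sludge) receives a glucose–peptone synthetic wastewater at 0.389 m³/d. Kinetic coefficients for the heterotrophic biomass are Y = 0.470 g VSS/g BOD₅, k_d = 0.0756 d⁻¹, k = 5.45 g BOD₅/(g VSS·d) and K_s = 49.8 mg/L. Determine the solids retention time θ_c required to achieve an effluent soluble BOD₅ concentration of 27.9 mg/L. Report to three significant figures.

θ_c ≈ 1.18 d

At the target effluent, Y k S/(K_s+S) = 0.470×5.45×27.9/77.70 = 0.9198 d⁻¹.
Then 1/θ_c = μ − k_d = 0.9198 − 0.0756 = 0.8442 d⁻¹, giving θ_c = 1.185 d.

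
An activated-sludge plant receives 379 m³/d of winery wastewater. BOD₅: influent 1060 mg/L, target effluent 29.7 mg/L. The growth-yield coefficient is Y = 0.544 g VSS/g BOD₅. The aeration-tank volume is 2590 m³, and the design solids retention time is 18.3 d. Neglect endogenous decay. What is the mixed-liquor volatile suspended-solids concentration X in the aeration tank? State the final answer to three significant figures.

From V·X = Y·Q·(S₀ − S)·θ_c (decay neglected): X = 0.544 × 379 × (1060 − 29.7) × 18.3 / 2590 = 1501 mg/L.

X ≈ 1500 mg/L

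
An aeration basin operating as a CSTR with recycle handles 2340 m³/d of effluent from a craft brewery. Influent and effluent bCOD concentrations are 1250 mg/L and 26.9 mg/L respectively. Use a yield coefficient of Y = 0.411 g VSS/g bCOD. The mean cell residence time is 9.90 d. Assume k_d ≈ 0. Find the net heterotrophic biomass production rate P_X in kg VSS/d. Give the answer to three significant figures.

P_X ≈ 1180 kg VSS/d

Since k_d ≈ 0, Y_obs = Y = 0.411 g VSS/g bCOD.
Mass of bCOD removed per day: Q(S₀ − S) = 2340 × 1223 g/m³ = 2862 kg/d.
Net biomass production P_X = Y_obs × Q·(S₀ − S) = 0.4110 × 2862 = 1176 kg VSS/d.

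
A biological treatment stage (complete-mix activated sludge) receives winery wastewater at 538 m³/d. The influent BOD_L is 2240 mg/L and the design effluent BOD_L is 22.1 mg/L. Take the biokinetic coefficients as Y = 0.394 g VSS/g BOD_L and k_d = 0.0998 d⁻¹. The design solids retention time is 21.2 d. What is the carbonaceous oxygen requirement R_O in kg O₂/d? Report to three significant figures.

R_O ≈ 979 kg O₂/d

Y_obs = Y / (1 + k_d θ_c) = 0.394 / (1 + 0.0998 × 21.2) = 0.394 / 3.116 = 0.1265.
Q·(S₀ − S) = 538 × (2240 − 22.1) × 10⁻³ = 1193 kg/d removed.
Net sludge production P_X = 0.1265 × 1193 = 150.9 kg VSS/d.
R_O = Q·ΔS − 1.42 P_X = 1193 − 214.3 = 979.0 kg O₂/d.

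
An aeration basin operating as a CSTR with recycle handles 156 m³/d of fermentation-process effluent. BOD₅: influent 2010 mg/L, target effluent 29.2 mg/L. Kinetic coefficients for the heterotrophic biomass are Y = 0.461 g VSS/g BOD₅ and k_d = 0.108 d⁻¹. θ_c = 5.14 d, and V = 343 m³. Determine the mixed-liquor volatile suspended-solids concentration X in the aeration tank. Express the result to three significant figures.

X = Y·Q·ΔS·θ_c / [V·(1 + k_d θ_c)] = 0.461 × 156 × (2010 − 29.2) × 5.14 / [343 × (1 + 0.108 × 5.14)] = 1373 mg/L.

X ≈ 1370 mg/L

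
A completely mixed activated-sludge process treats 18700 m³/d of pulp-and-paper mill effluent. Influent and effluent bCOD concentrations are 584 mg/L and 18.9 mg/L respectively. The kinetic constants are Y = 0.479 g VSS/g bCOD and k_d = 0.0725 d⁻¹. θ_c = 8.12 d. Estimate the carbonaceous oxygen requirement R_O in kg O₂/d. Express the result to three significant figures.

Correct the yield for decay: Y_obs = Y/(1 + k_d θ_c) = 0.479 / (1 + 0.0725 × 8.12) = 0.479 / 1.589 = 0.3015.
Q·(S₀ − S) = 18700 × (584 − 18.9) × 10⁻³ = 10567 kg/d removed.
P_X = Y_obs·Q·(S₀ − S) = 0.3015 × 10567 = 3186 kg VSS/d.
R_O = Q·ΔS − 1.42 P_X = 10567 − 4524 = 6043 kg O₂/d.

R_O ≈ 6040 kg O₂/d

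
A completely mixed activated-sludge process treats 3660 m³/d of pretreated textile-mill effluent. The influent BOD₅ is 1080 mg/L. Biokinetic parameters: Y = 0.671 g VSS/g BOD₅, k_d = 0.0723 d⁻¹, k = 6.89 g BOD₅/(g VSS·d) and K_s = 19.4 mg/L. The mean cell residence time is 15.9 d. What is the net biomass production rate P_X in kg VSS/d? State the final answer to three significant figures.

P_X ≈ 1230 kg VSS/d

Effluent substrate depends only on kinetics and SRT: S = K_s(1 + k_d θ_c) / [θ_c(Yk − k_d) − 1] = 19.4 × (1 + 0.0723 × 15.9) / [15.9 × (0.671 × 6.89 − 0.0723) − 1] = 41.70 / 71.36 = 0.5844 mg/L.
Correct the yield for decay: Y_obs = Y/(1 + k_d θ_c) = 0.671 / (1 + 0.0723 × 15.9) = 0.671 / 2.150 = 0.3122.
ΔS = 1080 − 0.584 = 1079 mg/L, so the substrate removal rate is 3660 × 1079/1000 = 3951 kg BOD₅/d.
So the net sludge growth is P_X = 0.3122 × 3951 = 1233 kg VSS/d.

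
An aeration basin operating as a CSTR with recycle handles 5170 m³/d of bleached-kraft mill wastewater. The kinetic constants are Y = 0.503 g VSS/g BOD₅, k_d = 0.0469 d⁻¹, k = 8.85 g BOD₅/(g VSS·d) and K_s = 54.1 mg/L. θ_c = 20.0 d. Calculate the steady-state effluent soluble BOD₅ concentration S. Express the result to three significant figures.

S ≈ 1.20 mg/L

From the Monod/SRT balance for a CMAS, S = K_s·(1+k_d θ_c)/[θ_c·(Y k − k_d) − 1] = 54.1 × (1 + 0.0469 × 20.0) / [20.0 × (0.503 × 8.85 − 0.0469) − 1] = 104.8 / 87.09 = 1.204 mg/L.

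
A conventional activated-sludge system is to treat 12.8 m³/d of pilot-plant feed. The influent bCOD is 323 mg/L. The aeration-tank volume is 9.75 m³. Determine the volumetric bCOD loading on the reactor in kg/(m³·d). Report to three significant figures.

L_v ≈ 0.424 kg bCOD/(m³·d)

Volumetric loading L_v = Q·S₀ / V = 12.8 × 323 g/m³ / 9.750 m³ = 424.0 g/(m³·d) = 0.4240 kg bCOD/(m³·d).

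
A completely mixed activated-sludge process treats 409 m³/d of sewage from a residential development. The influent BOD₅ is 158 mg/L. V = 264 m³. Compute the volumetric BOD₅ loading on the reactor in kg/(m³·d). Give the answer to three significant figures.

Volumetric loading L_v = Q·S₀ / V = 409 × 158 g/m³ / 264.0 m³ = 244.8 g/(m³·d) = 0.2448 kg BOD₅/(m³·d).

L_v ≈ 0.245 kg BOD₅/(m³·d)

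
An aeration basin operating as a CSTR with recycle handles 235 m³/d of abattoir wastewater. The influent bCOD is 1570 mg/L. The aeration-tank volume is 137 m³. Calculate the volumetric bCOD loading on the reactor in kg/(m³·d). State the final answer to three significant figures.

L_v ≈ 2.69 kg bCOD/(m³·d)

Volumetric loading L_v = Q·S₀ / V = 235 × 1570 g/m³ / 137.0 m³ = 2693 g/(m³·d) = 2.693 kg bCOD/(m³·d).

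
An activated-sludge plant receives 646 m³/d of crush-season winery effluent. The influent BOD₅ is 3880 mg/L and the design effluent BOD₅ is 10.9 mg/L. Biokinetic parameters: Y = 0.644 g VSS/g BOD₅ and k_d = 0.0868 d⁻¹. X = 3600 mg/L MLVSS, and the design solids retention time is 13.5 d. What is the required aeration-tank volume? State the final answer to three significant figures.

V ≈ 2780 m³

Steady-state biomass mass balance: V·X·(1 + k_d·θ_c) = Y·Q·(S₀ − S)·θ_c, so V = 0.644 × 646 × (3880 − 10.9) × 13.5 / [3600 × (1 + 0.0868 × 13.5)] = 2.17×10^7 / 7818 = 2779 m³.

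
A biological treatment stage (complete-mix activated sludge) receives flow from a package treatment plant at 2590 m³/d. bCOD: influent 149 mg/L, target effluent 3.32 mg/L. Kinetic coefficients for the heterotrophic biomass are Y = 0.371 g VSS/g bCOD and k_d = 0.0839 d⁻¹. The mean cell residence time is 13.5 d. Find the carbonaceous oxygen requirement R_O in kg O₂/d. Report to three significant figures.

R_O ≈ 284 kg O₂/d

The observed yield is Y_obs = Y/(1 + k_d·θ_c) = 0.371 / (1 + 0.0839 × 13.5) = 0.371 / 2.133 = 0.1740 g VSS per g bCOD removed.
Mass of bCOD removed per day: Q(S₀ − S) = 2590 × 145.7 g/m³ = 377.3 kg/d.
Biomass synthesised: P_X = Y_obs × 377.3 = 65.64 kg VSS/d.
Carbonaceous O₂ demand = substrate oxidised − cell-mass equivalent = 377.3 − 1.42 × 65.64 = 284.1 kg O₂/d.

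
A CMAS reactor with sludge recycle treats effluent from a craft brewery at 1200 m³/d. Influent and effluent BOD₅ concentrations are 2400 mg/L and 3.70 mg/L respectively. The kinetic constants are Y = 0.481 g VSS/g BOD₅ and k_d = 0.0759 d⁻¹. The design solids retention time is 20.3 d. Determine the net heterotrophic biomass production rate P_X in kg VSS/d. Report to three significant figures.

P_X ≈ 544 kg VSS/d

Y_obs = Y / (1 + k_d θ_c) = 0.481 / (1 + 0.0759 × 20.3) = 0.481 / 2.541 = 0.1893.
Mass of BOD₅ removed per day: Q(S₀ − S) = 1200 × 2396 g/m³ = 2876 kg/d.
Net biomass production P_X = Y_obs × Q·(S₀ − S) = 0.1893 × 2876 = 544.4 kg VSS/d.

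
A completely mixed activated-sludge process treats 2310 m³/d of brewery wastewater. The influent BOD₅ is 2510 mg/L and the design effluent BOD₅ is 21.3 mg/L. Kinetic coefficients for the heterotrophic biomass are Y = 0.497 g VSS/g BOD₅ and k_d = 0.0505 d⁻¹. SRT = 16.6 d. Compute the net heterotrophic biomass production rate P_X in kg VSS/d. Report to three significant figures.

P_X ≈ 1550 kg VSS/d

The observed yield is Y_obs = Y/(1 + k_d·θ_c) = 0.497 / (1 + 0.0505 × 16.6) = 0.497 / 1.838 = 0.2704 g VSS per g BOD₅ removed.
Q·(S₀ − S) = 2310 × (2510 − 21.3) × 10⁻³ = 5749 kg/d removed.
So the net sludge growth is P_X = 0.2704 × 5749 = 1554 kg VSS/d.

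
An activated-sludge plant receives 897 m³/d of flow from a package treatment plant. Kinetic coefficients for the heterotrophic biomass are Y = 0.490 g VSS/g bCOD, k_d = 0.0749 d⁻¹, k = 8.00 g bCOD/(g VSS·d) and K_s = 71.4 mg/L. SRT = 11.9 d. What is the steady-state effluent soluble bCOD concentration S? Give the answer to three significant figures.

For a completely mixed reactor with recycle the Lawrence–McCarty relation gives S = K_s·(1 + k_d·θ_c) / [θ_c·(Y·k − k_d) − 1] = 71.4 × (1 + 0.0749 × 11.9) / [11.9 × (0.490 × 8.00 − 0.0749) − 1] = 135.0 / 44.76 = 3.017 mg/L.

S ≈ 3.02 mg/L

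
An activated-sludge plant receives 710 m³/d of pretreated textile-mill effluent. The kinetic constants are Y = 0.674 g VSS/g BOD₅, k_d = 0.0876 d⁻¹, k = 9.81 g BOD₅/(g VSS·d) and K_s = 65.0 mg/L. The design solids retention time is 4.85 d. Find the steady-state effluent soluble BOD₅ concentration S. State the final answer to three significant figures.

From the Monod/SRT balance for a CMAS, S = K_s·(1+k_d θ_c)/[θ_c·(Y k − k_d) − 1] = 65.0 × (1 + 0.0876 × 4.85) / [4.85 × (0.674 × 9.81 − 0.0876) − 1] = 92.62 / 30.64 = 3.022 mg/L.

S ≈ 3.02 mg/L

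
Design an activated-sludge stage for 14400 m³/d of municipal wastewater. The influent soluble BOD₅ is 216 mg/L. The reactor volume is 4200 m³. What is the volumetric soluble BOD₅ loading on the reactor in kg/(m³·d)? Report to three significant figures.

Volumetric loading L_v = Q·S₀ / V = 14400 × 216 g/m³ / 4200 m³ = 740.6 g/(m³·d) = 0.7406 kg soluble BOD₅/(m³·d).

L_v ≈ 0.741 kg soluble BOD₅/(m³·d)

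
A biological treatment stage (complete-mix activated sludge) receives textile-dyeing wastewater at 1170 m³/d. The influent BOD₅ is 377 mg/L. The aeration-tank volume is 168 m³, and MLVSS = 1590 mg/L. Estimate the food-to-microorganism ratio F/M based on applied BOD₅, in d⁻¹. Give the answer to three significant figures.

Food-to-microorganism ratio F/M = Q S₀ / (V X) = 1170 × 377 / (168.0 × 1590) = 1.651 d⁻¹.

F/M ≈ 1.65 d⁻¹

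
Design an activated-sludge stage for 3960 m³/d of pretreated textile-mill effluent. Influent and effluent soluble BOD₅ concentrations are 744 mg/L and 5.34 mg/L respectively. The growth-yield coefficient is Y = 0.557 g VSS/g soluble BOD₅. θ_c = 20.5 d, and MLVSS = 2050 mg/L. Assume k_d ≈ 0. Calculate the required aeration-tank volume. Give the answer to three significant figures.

V ≈ 16300 m³

V·X = Y·Q·ΔS·θ_c gives V = 0.557 × 3960 × (744 − 5.34) × 20.5 / 2050 = 16293 m³.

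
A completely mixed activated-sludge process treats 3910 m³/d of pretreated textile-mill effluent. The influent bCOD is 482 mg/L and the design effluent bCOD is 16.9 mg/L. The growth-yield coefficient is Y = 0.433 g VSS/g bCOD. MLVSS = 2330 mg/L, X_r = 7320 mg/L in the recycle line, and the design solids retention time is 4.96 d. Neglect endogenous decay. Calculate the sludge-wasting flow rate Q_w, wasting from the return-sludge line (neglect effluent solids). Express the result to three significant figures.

Biomass mass balance (decay neglected): V·X = Y·Q·(S₀ − S)·θ_c, so V = 0.433 × 3910 × (482 − 16.9) × 4.96 / 2330 = 1676 m³.
Q_w = (V·X)/(θ_c X_r) = 1676 × 2330 / (4.96 × 7320) = 107.6 m³/d.

Q_w ≈ 108 m³/d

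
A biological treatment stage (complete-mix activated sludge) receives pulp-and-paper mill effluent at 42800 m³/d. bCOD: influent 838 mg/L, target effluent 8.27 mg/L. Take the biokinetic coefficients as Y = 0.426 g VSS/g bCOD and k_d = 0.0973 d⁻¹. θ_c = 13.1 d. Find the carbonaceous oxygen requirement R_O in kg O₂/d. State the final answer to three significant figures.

Y_obs = Y / (1 + k_d θ_c) = 0.426 / (1 + 0.0973 × 13.1) = 0.426 / 2.275 = 0.1873.
ΔS = 838 − 8.27 = 829.7 mg/L, so the substrate removal rate is 42800 × 829.7/1000 = 35512 kg bCOD/d.
P_X = Y_obs·Q·(S₀ − S) = 0.1873 × 35512 = 6651 kg VSS/d.
R_O = Q·(S₀ − S) − 1.42·P_X = 35512 − 1.42 × 6651 = 26068 kg O₂/d.

R_O ≈ 26100 kg O₂/d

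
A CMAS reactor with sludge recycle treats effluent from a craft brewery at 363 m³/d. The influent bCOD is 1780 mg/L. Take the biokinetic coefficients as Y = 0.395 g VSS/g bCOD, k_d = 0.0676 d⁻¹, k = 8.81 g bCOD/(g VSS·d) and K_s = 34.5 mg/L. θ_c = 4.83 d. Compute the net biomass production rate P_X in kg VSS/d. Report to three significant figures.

P_X ≈ 192 kg VSS/d

From the Monod/SRT balance for a CMAS, S = K_s·(1+k_d θ_c)/[θ_c·(Y k − k_d) − 1] = 34.5 × (1 + 0.0676 × 4.83) / [4.83 × (0.395 × 8.81 − 0.0676) − 1] = 45.76 / 15.48 = 2.956 mg/L.
Correct the yield for decay: Y_obs = Y/(1 + k_d θ_c) = 0.395 / (1 + 0.0676 × 4.83) = 0.395 / 1.327 = 0.2978.
Substrate removed = Q·(S₀ − S) = 363 m³/d × (1780 − 2.96) g/m³ = 6.45×10^5 g/d = 645.1 kg/d.
Net biomass production P_X = Y_obs × Q·(S₀ − S) = 0.2978 × 645.1 = 192.1 kg VSS/d.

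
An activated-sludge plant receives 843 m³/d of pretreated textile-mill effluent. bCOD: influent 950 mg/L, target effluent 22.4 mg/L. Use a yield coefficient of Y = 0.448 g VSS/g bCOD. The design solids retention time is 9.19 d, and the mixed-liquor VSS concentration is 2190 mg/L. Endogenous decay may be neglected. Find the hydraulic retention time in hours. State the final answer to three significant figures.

V·X = Y·Q·ΔS·θ_c gives V = 0.448 × 843 × (950 − 22.4) × 9.19 / 2190 = 1470 m³.
HRT = V/Q = 1470 m³ / 843 m³·d⁻¹ = 1.744 d × 24 = 41.85 h.

τ ≈ 41.9 h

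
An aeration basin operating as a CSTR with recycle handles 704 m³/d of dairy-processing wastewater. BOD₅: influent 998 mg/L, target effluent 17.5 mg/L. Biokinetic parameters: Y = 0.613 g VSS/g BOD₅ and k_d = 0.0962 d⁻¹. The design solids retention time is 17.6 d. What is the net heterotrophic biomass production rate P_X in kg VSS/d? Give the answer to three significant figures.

Observed yield with endogenous decay: Y_obs = Y / (1 + k_d·θ_c) = 0.613 / (1 + 0.0962 × 17.6) = 0.613 / 2.693 = 0.2276 g VSS/g BOD₅.
Q·(S₀ − S) = 704 × (998 − 17.5) × 10⁻³ = 690.3 kg/d removed.
So the net sludge growth is P_X = 0.2276 × 690.3 = 157.1 kg VSS/d.

P_X ≈ 157 kg VSS/d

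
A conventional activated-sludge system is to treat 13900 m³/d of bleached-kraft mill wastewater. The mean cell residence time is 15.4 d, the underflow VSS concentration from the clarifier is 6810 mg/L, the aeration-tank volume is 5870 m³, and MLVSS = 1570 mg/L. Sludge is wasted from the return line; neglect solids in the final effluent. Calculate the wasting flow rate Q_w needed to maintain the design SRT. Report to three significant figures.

Q_w ≈ 87.9 m³/d

Q_w = (V·X)/(θ_c X_r) = 5870 × 1570 / (15.4 × 6810) = 87.88 m³/d.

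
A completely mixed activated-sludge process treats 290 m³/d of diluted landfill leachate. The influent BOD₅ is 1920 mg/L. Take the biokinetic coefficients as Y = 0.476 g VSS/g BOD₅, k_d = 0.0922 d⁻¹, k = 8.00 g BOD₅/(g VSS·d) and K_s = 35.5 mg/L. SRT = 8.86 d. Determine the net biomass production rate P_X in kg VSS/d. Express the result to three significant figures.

For a completely mixed reactor with recycle the Lawrence–McCarty relation gives S = K_s·(1 + k_d·θ_c) / [θ_c·(Y·k − k_d) − 1] = 35.5 × (1 + 0.0922 × 8.86) / [8.86 × (0.476 × 8.00 − 0.0922) − 1] = 64.50 / 31.92 = 2.021 mg/L.
Correct the yield for decay: Y_obs = Y/(1 + k_d θ_c) = 0.476 / (1 + 0.0922 × 8.86) = 0.476 / 1.817 = 0.2620.
Substrate removed = Q·(S₀ − S) = 290 m³/d × (1920 − 2.02) g/m³ = 5.56×10^5 g/d = 556.2 kg/d.
Biomass produced: P_X = Y_obs·Q·ΔS = 0.2620 × 556.2 ≈ 145.7 kg VSS/d.

P_X ≈ 146 kg VSS/d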